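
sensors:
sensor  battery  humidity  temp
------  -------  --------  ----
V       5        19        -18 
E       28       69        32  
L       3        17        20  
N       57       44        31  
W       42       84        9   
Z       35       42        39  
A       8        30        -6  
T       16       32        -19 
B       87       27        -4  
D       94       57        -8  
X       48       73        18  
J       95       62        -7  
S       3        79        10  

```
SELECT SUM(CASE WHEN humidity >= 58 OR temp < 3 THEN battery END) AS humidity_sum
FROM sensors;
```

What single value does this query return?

426

sensor=V: ✓ → 5
sensor=E: ✓ → 28
sensor=L: ✗
sensor=N: ✗
sensor=W: ✓ → 42
sensor=Z: ✗
sensor=A: ✓ → 8
sensor=T: ✓ → 16
sensor=B: ✓ → 87
sensor=D: ✓ → 94
sensor=X: ✓ → 48
sensor=J: ✓ → 95
sensor=S: ✓ → 3
humidity_sum = 5 + 28 + 42 + 8 + 16 + 87 + 94 + 48 + 95 + 3 = 426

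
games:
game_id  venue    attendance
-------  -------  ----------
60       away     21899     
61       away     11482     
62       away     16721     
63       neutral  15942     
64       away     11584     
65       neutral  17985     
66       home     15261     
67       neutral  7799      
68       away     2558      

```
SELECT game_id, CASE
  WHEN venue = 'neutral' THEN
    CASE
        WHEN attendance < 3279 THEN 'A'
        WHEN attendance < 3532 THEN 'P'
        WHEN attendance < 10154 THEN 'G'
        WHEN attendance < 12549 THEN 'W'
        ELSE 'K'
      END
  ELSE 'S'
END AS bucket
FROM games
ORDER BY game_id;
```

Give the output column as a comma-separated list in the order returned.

S, S, S, K, S, K, S, G, S

game_id=60: venue='away' → outer ELSE → S
game_id=61: venue='away' → outer ELSE → S
game_id=62: venue='away' → outer ELSE → S
game_id=63: venue='neutral' → inner[ELSE] → K
game_id=64: venue='away' → outer ELSE → S
game_id=65: venue='neutral' → inner[ELSE] → K
game_id=66: venue='home' → outer ELSE → S
game_id=67: venue='neutral' → inner[attendance < 10154] → G
game_id=68: venue='away' → outer ELSE → S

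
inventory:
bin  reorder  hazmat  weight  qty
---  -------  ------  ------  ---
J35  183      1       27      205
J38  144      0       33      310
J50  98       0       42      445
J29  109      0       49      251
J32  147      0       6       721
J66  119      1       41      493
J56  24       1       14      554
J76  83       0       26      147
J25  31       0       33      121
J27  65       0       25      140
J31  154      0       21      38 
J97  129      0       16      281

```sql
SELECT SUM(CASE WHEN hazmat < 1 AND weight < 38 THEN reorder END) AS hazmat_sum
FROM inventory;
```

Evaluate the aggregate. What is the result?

753

bin=J35: ✗
bin=J38: ✓ → 144
bin=J50: ✗
bin=J29: ✗
bin=J32: ✓ → 147
bin=J66: ✗
bin=J56: ✗
bin=J76: ✓ → 83
bin=J25: ✓ → 31
bin=J27: ✓ → 65
bin=J31: ✓ → 154
bin=J97: ✓ → 129
hazmat_sum = 144 + 147 + 83 + 31 + 65 + 154 + 129 = 753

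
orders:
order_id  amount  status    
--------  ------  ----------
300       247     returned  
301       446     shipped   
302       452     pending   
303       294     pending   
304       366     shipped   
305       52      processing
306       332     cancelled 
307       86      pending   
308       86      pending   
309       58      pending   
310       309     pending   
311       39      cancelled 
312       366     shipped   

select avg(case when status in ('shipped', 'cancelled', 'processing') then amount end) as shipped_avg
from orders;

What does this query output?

266.8333333333

order_id=300: ✗
order_id=301: ✓ → 446
order_id=302: ✗
order_id=303: ✗
order_id=304: ✓ → 366
order_id=305: ✓ → 52
order_id=306: ✓ → 332
order_id=307: ✗
order_id=308: ✗
order_id=309: ✗
order_id=310: ✗
order_id=311: ✓ → 39
order_id=312: ✓ → 366
shipped_avg = (446 + 366 + 52 + 332 + 39 + 366) / 6 = 266.8333333333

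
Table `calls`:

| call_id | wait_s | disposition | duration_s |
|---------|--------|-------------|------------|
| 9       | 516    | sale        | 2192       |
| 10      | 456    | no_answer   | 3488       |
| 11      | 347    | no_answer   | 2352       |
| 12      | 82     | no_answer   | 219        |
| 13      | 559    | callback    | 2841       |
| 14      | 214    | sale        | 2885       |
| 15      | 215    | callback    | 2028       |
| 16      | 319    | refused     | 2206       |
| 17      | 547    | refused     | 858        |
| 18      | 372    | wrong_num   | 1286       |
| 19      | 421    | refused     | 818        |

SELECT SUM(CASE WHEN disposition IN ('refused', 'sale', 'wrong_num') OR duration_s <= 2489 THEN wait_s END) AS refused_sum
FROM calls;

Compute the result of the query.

call_id=9: ✓ → 516
call_id=10: ✗
call_id=11: ✓ → 347
call_id=12: ✓ → 82
call_id=13: ✗
call_id=14: ✓ → 214
call_id=15: ✓ → 215
call_id=16: ✓ → 319
call_id=17: ✓ → 547
call_id=18: ✓ → 372
call_id=19: ✓ → 421
refused_sum = 516 + 347 + 82 + 214 + 215 + 319 + 547 + 372 + 421 = 3033

3033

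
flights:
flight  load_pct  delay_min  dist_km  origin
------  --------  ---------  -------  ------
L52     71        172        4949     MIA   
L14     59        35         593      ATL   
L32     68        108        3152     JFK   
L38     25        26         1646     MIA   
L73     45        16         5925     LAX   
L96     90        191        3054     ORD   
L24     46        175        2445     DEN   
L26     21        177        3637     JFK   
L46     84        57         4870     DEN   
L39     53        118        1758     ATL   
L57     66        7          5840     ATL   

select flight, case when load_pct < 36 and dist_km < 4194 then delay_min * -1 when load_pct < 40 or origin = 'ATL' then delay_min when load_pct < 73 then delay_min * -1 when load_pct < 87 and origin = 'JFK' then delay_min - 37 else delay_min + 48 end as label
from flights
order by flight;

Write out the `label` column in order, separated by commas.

35, -175, -177, -108, -26, 118, 105, -172, 7, -16, 239

flight=L14: load_pct < 40 or origin = 'ATL' → 35
flight=L24: load_pct < 73 → -175
flight=L26: load_pct < 36 and dist_km < 4194 → -177
flight=L32: load_pct < 73 → -108
flight=L38: load_pct < 36 and dist_km < 4194 → -26
flight=L39: load_pct < 40 or origin = 'ATL' → 118
flight=L46: ELSE → 105
flight=L52: load_pct < 73 → -172
flight=L57: load_pct < 40 or origin = 'ATL' → 7
flight=L73: load_pct < 73 → -16
flight=L96: ELSE → 239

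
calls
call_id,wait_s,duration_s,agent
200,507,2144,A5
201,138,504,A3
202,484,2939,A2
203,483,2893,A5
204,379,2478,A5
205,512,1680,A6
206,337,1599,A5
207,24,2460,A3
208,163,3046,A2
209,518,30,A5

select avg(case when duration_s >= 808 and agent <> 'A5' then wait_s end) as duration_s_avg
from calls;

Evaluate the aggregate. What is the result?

295.75

call_id=200: ✗
call_id=201: ✗
call_id=202: ✓ → 484
call_id=203: ✗
call_id=204: ✗
call_id=205: ✓ → 512
call_id=206: ✗
call_id=207: ✓ → 24
call_id=208: ✓ → 163
call_id=209: ✗
duration_s_avg = (484 + 512 + 24 + 163) / 4 = 295.75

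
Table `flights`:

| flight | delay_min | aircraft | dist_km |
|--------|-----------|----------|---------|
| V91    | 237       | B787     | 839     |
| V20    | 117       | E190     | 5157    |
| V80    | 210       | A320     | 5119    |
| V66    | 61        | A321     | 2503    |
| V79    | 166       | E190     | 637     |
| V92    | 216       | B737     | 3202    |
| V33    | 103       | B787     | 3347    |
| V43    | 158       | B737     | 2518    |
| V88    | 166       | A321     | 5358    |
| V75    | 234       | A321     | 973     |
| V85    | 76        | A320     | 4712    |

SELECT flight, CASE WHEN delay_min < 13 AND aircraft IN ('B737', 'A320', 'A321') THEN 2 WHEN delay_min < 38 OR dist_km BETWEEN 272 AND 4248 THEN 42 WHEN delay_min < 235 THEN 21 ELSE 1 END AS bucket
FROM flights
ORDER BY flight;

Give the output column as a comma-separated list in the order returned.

flight=V20: delay_min < 235 → 21
flight=V33: delay_min < 38 OR dist_km BETWEEN 272 AND 4248 → 42
flight=V43: delay_min < 38 OR dist_km BETWEEN 272 AND 4248 → 42
flight=V66: delay_min < 38 OR dist_km BETWEEN 272 AND 4248 → 42
flight=V75: delay_min < 38 OR dist_km BETWEEN 272 AND 4248 → 42
flight=V79: delay_min < 38 OR dist_km BETWEEN 272 AND 4248 → 42
flight=V80: delay_min < 235 → 21
flight=V85: delay_min < 235 → 21
flight=V88: delay_min < 235 → 21
flight=V91: delay_min < 38 OR dist_km BETWEEN 272 AND 4248 → 42
flight=V92: delay_min < 38 OR dist_km BETWEEN 272 AND 4248 → 42

21, 42, 42, 42, 42, 42, 21, 21, 21, 42, 42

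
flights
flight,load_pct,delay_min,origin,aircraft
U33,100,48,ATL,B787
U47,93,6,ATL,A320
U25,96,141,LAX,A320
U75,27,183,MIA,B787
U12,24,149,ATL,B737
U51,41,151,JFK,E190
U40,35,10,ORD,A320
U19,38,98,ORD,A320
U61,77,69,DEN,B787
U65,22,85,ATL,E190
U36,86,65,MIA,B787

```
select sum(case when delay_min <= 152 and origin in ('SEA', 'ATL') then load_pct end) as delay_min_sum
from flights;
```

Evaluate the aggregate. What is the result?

239

flight=U33: ✓ → 100
flight=U47: ✓ → 93
flight=U25: ✗
flight=U75: ✗
flight=U12: ✓ → 24
flight=U51: ✗
flight=U40: ✗
flight=U19: ✗
flight=U61: ✗
flight=U65: ✓ → 22
flight=U36: ✗
delay_min_sum = 100 + 93 + 24 + 22 = 239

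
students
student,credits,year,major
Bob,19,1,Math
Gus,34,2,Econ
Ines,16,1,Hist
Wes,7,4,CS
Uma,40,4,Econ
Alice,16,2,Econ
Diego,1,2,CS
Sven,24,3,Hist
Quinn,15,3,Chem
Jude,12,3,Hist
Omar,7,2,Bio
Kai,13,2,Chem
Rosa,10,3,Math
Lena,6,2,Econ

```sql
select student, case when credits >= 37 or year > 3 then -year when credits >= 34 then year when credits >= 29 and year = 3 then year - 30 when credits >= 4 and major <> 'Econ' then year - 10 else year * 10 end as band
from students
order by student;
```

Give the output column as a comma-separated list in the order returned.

student=Alice: ELSE → 20
student=Bob: credits >= 4 and major <> 'Econ' → -9
student=Diego: ELSE → 20
student=Gus: credits >= 34 → 2
student=Ines: credits >= 4 and major <> 'Econ' → -9
student=Jude: credits >= 4 and major <> 'Econ' → -7
student=Kai: credits >= 4 and major <> 'Econ' → -8
student=Lena: ELSE → 20
student=Omar: credits >= 4 and major <> 'Econ' → -8
student=Quinn: credits >= 4 and major <> 'Econ' → -7
student=Rosa: credits >= 4 and major <> 'Econ' → -7
student=Sven: credits >= 4 and major <> 'Econ' → -7
student=Uma: credits >= 37 or year > 3 → -4
student=Wes: credits >= 37 or year > 3 → -4

20, -9, 20, 2, -9, -7, -8, 20, -8, -7, -7, -7, -4, -4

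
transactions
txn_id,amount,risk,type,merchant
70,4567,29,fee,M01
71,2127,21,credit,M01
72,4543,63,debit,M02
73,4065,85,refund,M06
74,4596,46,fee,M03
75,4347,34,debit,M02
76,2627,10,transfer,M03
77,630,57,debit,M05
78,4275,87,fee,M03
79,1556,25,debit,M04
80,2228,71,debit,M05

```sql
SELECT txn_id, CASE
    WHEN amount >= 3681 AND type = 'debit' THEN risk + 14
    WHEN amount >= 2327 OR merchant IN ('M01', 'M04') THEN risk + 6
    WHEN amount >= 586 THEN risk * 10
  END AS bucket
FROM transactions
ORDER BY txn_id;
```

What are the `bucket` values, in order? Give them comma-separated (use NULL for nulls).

txn_id=70: amount >= 2327 OR merchant IN ('M01', 'M04') → 35
txn_id=71: amount >= 2327 OR merchant IN ('M01', 'M04') → 27
txn_id=72: amount >= 3681 AND type = 'debit' → 77
txn_id=73: amount >= 2327 OR merchant IN ('M01', 'M04') → 91
txn_id=74: amount >= 2327 OR merchant IN ('M01', 'M04') → 52
txn_id=75: amount >= 3681 AND type = 'debit' → 48
txn_id=76: amount >= 2327 OR merchant IN ('M01', 'M04') → 16
txn_id=77: amount >= 586 → 570
txn_id=78: amount >= 2327 OR merchant IN ('M01', 'M04') → 93
txn_id=79: amount >= 2327 OR merchant IN ('M01', 'M04') → 31
txn_id=80: amount >= 586 → 710

35, 27, 77, 91, 52, 48, 16, 570, 93, 31, 710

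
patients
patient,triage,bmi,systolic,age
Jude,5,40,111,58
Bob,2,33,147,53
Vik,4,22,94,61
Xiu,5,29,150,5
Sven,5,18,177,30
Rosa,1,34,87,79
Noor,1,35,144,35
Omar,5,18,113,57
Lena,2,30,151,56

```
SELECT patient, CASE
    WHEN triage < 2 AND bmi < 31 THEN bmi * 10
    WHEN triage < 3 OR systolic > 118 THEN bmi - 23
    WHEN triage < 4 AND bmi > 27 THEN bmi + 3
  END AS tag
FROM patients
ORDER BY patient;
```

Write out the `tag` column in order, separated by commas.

10, NULL, 7, 12, NULL, 11, -5, NULL, 6

patient=Bob: triage < 3 OR systolic > 118 → 10
patient=Jude: (no match → NULL) → NULL
patient=Lena: triage < 3 OR systolic > 118 → 7
patient=Noor: triage < 3 OR systolic > 118 → 12
patient=Omar: (no match → NULL) → NULL
patient=Rosa: triage < 3 OR systolic > 118 → 11
patient=Sven: triage < 3 OR systolic > 118 → -5
patient=Vik: (no match → NULL) → NULL
patient=Xiu: triage < 3 OR systolic > 118 → 6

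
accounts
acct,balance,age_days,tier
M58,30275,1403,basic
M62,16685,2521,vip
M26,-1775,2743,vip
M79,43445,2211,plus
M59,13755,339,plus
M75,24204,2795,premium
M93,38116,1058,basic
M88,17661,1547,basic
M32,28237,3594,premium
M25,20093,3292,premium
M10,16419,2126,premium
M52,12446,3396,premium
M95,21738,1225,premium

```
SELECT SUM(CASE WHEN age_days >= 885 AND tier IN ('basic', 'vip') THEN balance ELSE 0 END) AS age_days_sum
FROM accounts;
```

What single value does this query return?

100962

acct=M58: ✓ → 30275
acct=M62: ✓ → 16685
acct=M26: ✓ → -1775
acct=M79: ✗
acct=M59: ✗
acct=M75: ✗
acct=M93: ✓ → 38116
acct=M88: ✓ → 17661
acct=M32: ✗
acct=M25: ✗
acct=M10: ✗
acct=M52: ✗
acct=M95: ✗
age_days_sum = 30275 + 16685 + -1775 + 38116 + 17661 = 100962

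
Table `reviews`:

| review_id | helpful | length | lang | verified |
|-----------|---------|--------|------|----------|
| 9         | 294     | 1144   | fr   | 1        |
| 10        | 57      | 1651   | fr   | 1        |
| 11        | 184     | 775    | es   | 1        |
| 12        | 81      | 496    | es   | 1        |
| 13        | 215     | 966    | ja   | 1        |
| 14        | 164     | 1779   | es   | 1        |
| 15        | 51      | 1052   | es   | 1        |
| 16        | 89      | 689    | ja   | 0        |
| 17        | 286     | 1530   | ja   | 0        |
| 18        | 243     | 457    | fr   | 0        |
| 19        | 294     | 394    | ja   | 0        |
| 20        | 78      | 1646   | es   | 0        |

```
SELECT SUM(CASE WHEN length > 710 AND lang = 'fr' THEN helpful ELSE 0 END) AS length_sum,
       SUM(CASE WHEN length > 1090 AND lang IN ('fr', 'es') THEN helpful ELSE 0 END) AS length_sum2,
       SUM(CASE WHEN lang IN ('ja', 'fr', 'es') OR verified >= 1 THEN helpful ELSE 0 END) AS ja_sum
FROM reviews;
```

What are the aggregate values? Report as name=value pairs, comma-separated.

length_sum=351, length_sum2=593, ja_sum=2036

[length_sum: length > 710 AND lang = 'fr']
review_id=9: ✓ → 294
review_id=10: ✓ → 57
review_id=11: ✗
review_id=12: ✗
review_id=13: ✗
review_id=14: ✗
review_id=15: ✗
review_id=16: ✗
review_id=17: ✗
review_id=18: ✗
review_id=19: ✗
review_id=20: ✗
length_sum = 294 + 57 = 351
—
[length_sum2: length > 1090 AND lang IN ('fr', 'es')]
review_id=9: ✓ → 294
review_id=10: ✓ → 57
review_id=11: ✗
review_id=12: ✗
review_id=13: ✗
review_id=14: ✓ → 164
review_id=15: ✗
review_id=16: ✗
review_id=17: ✗
review_id=18: ✗
review_id=19: ✗
review_id=20: ✓ → 78
length_sum2 = 294 + 57 + 164 + 78 = 593
—
[ja_sum: lang IN ('ja', 'fr', 'es') OR verified >= 1]
review_id=9: ✓ → 294
review_id=10: ✓ → 57
review_id=11: ✓ → 184
review_id=12: ✓ → 81
review_id=13: ✓ → 215
review_id=14: ✓ → 164
review_id=15: ✓ → 51
review_id=16: ✓ → 89
review_id=17: ✓ → 286
review_id=18: ✓ → 243
review_id=19: ✓ → 294
review_id=20: ✓ → 78
ja_sum = 294 + 57 + 184 + 81 + 215 + 164 + 51 + 89 + 286 + 243 + 294 + 78 = 2036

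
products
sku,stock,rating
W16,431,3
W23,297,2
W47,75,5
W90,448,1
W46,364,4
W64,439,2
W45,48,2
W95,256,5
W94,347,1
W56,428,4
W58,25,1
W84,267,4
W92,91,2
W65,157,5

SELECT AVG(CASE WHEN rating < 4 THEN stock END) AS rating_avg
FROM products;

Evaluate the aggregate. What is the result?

265.75

sku=W16: ✓ → 431
sku=W23: ✓ → 297
sku=W47: ✗
sku=W90: ✓ → 448
sku=W46: ✗
sku=W64: ✓ → 439
sku=W45: ✓ → 48
sku=W95: ✗
sku=W94: ✓ → 347
sku=W56: ✗
sku=W58: ✓ → 25
sku=W84: ✗
sku=W92: ✓ → 91
sku=W65: ✗
rating_avg = (431 + 297 + 448 + 439 + 48 + 347 + 25 + 91) / 8 = 265.75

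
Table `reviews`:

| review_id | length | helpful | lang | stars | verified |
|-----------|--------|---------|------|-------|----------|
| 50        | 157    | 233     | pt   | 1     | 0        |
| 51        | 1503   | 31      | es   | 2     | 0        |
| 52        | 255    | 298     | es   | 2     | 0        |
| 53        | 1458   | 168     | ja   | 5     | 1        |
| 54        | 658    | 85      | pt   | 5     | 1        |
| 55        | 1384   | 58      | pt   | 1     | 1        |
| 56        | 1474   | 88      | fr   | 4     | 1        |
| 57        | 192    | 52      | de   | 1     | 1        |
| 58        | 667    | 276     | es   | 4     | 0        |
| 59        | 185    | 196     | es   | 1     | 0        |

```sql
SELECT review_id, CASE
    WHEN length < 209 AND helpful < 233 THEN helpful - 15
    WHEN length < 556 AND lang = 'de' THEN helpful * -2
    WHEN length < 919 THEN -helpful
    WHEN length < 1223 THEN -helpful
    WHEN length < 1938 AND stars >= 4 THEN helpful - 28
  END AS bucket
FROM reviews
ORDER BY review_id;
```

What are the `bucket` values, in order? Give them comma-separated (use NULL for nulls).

-233, NULL, -298, 140, -85, NULL, 60, 37, -276, 181

review_id=50: length < 919 → -233
review_id=51: (no match → NULL) → NULL
review_id=52: length < 919 → -298
review_id=53: length < 1938 AND stars >= 4 → 140
review_id=54: length < 919 → -85
review_id=55: (no match → NULL) → NULL
review_id=56: length < 1938 AND stars >= 4 → 60
review_id=57: length < 209 AND helpful < 233 → 37
review_id=58: length < 919 → -276
review_id=59: length < 209 AND helpful < 233 → 181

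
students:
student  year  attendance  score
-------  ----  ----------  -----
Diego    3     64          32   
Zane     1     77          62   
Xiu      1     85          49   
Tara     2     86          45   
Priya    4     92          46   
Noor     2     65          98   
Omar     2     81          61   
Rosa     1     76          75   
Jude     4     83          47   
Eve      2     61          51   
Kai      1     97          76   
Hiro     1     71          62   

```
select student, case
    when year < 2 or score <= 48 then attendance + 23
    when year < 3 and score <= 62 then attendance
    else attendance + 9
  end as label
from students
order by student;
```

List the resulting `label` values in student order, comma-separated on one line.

student=Diego: year < 2 or score <= 48 → 87
student=Eve: year < 3 and score <= 62 → 61
student=Hiro: year < 2 or score <= 48 → 94
student=Jude: year < 2 or score <= 48 → 106
student=Kai: year < 2 or score <= 48 → 120
student=Noor: ELSE → 74
student=Omar: year < 3 and score <= 62 → 81
student=Priya: year < 2 or score <= 48 → 115
student=Rosa: year < 2 or score <= 48 → 99
student=Tara: year < 2 or score <= 48 → 109
student=Xiu: year < 2 or score <= 48 → 108
student=Zane: year < 2 or score <= 48 → 100

87, 61, 94, 106, 120, 74, 81, 115, 99, 109, 108, 100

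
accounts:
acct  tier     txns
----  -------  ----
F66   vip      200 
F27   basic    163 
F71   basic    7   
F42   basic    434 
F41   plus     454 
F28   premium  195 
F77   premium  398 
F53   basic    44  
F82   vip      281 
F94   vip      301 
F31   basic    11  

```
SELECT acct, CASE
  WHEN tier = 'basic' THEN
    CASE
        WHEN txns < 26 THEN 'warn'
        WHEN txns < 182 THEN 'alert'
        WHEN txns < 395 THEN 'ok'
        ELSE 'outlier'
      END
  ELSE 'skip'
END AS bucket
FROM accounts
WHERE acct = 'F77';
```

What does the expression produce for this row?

acct = F77: tier=premium, txns=398.
tier='premium' → outer ELSE → skip

skip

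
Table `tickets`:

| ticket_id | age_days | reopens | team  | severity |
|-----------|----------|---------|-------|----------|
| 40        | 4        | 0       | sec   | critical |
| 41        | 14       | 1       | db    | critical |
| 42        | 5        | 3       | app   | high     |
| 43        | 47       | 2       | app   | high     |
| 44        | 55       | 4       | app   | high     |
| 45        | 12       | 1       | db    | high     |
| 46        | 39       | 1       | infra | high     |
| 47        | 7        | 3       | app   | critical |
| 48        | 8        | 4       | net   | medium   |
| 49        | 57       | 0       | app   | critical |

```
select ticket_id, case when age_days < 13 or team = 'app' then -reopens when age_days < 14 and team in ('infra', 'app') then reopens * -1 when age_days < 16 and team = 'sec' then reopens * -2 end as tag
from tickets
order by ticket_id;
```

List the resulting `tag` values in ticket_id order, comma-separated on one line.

ticket_id=40: age_days < 13 or team = 'app' → 0
ticket_id=41: (no match → NULL) → NULL
ticket_id=42: age_days < 13 or team = 'app' → -3
ticket_id=43: age_days < 13 or team = 'app' → -2
ticket_id=44: age_days < 13 or team = 'app' → -4
ticket_id=45: age_days < 13 or team = 'app' → -1
ticket_id=46: (no match → NULL) → NULL
ticket_id=47: age_days < 13 or team = 'app' → -3
ticket_id=48: age_days < 13 or team = 'app' → -4
ticket_id=49: age_days < 13 or team = 'app' → 0

0, NULL, -3, -2, -4, -1, NULL, -3, -4, 0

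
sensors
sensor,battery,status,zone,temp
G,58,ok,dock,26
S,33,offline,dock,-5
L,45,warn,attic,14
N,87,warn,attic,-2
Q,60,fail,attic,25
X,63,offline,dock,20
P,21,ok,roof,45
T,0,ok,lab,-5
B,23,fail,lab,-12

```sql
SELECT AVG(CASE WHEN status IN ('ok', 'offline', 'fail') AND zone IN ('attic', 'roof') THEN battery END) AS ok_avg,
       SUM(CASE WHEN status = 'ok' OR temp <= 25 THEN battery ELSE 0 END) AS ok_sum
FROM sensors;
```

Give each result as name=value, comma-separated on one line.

ok_avg=40.5, ok_sum=390

[ok_avg: status IN ('ok', 'offline', 'fail') AND zone IN ('attic', 'roof')]
sensor=G: ✗
sensor=S: ✗
sensor=L: ✗
sensor=N: ✗
sensor=Q: ✓ → 60
sensor=X: ✗
sensor=P: ✓ → 21
sensor=T: ✗
sensor=B: ✗
ok_avg = (60 + 21) / 2 = 40.5
—
[ok_sum: status = 'ok' OR temp <= 25]
sensor=G: ✓ → 58
sensor=S: ✓ → 33
sensor=L: ✓ → 45
sensor=N: ✓ → 87
sensor=Q: ✓ → 60
sensor=X: ✓ → 63
sensor=P: ✓ → 21
sensor=T: ✓ → 0
sensor=B: ✓ → 23
ok_sum = 58 + 33 + 45 + 87 + 60 + 63 + 21 + 23 = 390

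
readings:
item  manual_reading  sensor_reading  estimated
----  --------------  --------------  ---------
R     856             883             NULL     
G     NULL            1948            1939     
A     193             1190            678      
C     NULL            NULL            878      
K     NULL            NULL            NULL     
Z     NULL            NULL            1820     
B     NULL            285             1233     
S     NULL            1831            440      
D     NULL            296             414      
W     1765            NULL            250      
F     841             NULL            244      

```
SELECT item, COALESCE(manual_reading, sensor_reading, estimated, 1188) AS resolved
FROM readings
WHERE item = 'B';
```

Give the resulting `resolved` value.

285

item = B: manual_reading=NULL, sensor_reading=285, estimated=1233.
manual_reading=NULL, sensor_reading=285 → 285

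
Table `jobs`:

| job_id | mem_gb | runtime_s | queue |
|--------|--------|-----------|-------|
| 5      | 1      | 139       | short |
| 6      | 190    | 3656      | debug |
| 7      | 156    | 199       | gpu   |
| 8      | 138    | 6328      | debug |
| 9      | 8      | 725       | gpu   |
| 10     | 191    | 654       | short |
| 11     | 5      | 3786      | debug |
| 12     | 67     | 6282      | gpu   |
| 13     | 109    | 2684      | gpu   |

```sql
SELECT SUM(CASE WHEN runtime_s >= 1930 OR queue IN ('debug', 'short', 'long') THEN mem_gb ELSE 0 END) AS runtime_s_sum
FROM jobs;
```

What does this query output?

701

job_id=5: ✓ → 1
job_id=6: ✓ → 190
job_id=7: ✗
job_id=8: ✓ → 138
job_id=9: ✗
job_id=10: ✓ → 191
job_id=11: ✓ → 5
job_id=12: ✓ → 67
job_id=13: ✓ → 109
runtime_s_sum = 1 + 190 + 138 + 191 + 5 + 67 + 109 = 701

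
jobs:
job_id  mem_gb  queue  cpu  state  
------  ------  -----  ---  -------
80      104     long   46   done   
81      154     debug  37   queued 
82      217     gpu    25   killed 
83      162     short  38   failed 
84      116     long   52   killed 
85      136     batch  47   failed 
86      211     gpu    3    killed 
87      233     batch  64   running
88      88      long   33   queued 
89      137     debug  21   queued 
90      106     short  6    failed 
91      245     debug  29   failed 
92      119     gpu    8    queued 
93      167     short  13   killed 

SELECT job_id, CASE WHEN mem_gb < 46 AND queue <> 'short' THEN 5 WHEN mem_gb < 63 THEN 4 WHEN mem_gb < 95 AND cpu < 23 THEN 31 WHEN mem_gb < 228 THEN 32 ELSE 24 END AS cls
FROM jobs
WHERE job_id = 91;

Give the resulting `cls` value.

job_id = 91: mem_gb=245, queue=debug, cpu=29, state=failed.
mem_gb < 46 AND queue <> 'short' → false
mem_gb < 63 → false
mem_gb < 95 AND cpu < 23 → false
mem_gb < 228 → false
No prior WHEN matched → ELSE → 24

24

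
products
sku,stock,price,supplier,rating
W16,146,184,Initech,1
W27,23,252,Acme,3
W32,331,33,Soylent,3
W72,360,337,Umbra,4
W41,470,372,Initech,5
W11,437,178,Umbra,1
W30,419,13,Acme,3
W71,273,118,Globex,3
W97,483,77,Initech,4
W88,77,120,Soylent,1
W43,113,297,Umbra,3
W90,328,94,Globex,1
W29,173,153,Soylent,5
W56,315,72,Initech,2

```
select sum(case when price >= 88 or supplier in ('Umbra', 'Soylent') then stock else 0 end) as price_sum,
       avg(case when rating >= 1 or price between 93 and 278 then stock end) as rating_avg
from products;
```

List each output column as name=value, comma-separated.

[price_sum: price >= 88 or supplier in ('Umbra', 'Soylent')]
sku=W16: ✓ → 146
sku=W27: ✓ → 23
sku=W32: ✓ → 331
sku=W72: ✓ → 360
sku=W41: ✓ → 470
sku=W11: ✓ → 437
sku=W30: ✗
sku=W71: ✓ → 273
sku=W97: ✗
sku=W88: ✓ → 77
sku=W43: ✓ → 113
sku=W90: ✓ → 328
sku=W29: ✓ → 173
sku=W56: ✗
price_sum = 146 + 23 + 331 + 360 + 470 + 437 + 273 + 77 + 113 + 328 + 173 = 2731
—
[rating_avg: rating >= 1 or price between 93 and 278]
sku=W16: ✓ → 146
sku=W27: ✓ → 23
sku=W32: ✓ → 331
sku=W72: ✓ → 360
sku=W41: ✓ → 470
sku=W11: ✓ → 437
sku=W30: ✓ → 419
sku=W71: ✓ → 273
sku=W97: ✓ → 483
sku=W88: ✓ → 77
sku=W43: ✓ → 113
sku=W90: ✓ → 328
sku=W29: ✓ → 173
sku=W56: ✓ → 315
rating_avg = (146 + 23 + 331 + 360 + 470 + 437 + 419 + 273 + 483 + 77 + 113 + 328 + 173 + 315) / 14 = 282

price_sum=2731, rating_avg=282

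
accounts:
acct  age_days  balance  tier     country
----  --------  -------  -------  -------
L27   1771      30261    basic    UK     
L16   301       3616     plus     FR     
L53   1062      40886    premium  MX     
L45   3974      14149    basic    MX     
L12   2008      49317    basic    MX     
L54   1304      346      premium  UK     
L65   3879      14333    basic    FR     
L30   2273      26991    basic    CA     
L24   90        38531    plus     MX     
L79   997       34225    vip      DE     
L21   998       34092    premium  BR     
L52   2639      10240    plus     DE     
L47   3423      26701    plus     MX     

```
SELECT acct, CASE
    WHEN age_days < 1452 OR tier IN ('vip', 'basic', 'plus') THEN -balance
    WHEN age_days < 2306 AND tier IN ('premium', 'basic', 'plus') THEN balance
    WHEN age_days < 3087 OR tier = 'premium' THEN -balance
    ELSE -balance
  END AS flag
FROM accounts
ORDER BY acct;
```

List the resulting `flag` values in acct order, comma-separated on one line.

-49317, -3616, -34092, -38531, -30261, -26991, -14149, -26701, -10240, -40886, -346, -14333, -34225

acct=L12: age_days < 1452 OR tier IN ('vip', 'basic', 'plus') → -49317
acct=L16: age_days < 1452 OR tier IN ('vip', 'basic', 'plus') → -3616
acct=L21: age_days < 1452 OR tier IN ('vip', 'basic', 'plus') → -34092
acct=L24: age_days < 1452 OR tier IN ('vip', 'basic', 'plus') → -38531
acct=L27: age_days < 1452 OR tier IN ('vip', 'basic', 'plus') → -30261
acct=L30: age_days < 1452 OR tier IN ('vip', 'basic', 'plus') → -26991
acct=L45: age_days < 1452 OR tier IN ('vip', 'basic', 'plus') → -14149
acct=L47: age_days < 1452 OR tier IN ('vip', 'basic', 'plus') → -26701
acct=L52: age_days < 1452 OR tier IN ('vip', 'basic', 'plus') → -10240
acct=L53: age_days < 1452 OR tier IN ('vip', 'basic', 'plus') → -40886
acct=L54: age_days < 1452 OR tier IN ('vip', 'basic', 'plus') → -346
acct=L65: age_days < 1452 OR tier IN ('vip', 'basic', 'plus') → -14333
acct=L79: age_days < 1452 OR tier IN ('vip', 'basic', 'plus') → -34225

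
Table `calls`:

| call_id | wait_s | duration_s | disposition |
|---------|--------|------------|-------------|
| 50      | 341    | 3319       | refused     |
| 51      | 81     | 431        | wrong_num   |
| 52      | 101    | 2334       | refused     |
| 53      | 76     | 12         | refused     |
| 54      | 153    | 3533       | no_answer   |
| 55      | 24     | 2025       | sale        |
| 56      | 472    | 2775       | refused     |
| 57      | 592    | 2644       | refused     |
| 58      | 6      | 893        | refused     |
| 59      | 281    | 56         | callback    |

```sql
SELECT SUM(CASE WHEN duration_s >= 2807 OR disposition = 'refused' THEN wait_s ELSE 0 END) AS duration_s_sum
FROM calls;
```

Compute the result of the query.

call_id=50: ✓ → 341
call_id=51: ✗
call_id=52: ✓ → 101
call_id=53: ✓ → 76
call_id=54: ✓ → 153
call_id=55: ✗
call_id=56: ✓ → 472
call_id=57: ✓ → 592
call_id=58: ✓ → 6
call_id=59: ✗
duration_s_sum = 341 + 101 + 76 + 153 + 472 + 592 + 6 = 1741

1741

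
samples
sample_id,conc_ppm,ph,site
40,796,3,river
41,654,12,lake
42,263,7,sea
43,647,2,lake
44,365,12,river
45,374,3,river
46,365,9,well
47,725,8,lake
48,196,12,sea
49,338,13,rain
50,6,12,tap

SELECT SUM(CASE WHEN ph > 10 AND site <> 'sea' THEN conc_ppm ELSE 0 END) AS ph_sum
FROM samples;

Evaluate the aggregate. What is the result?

sample_id=40: ✗
sample_id=41: ✓ → 654
sample_id=42: ✗
sample_id=43: ✗
sample_id=44: ✓ → 365
sample_id=45: ✗
sample_id=46: ✗
sample_id=47: ✗
sample_id=48: ✗
sample_id=49: ✓ → 338
sample_id=50: ✓ → 6
ph_sum = 654 + 365 + 338 + 6 = 1363

1363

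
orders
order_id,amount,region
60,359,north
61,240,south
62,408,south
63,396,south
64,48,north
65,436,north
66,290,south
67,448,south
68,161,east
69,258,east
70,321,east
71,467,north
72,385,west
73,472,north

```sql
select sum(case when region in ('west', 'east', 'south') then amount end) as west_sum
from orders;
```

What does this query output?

2907

order_id=60: ✗
order_id=61: ✓ → 240
order_id=62: ✓ → 408
order_id=63: ✓ → 396
order_id=64: ✗
order_id=65: ✗
order_id=66: ✓ → 290
order_id=67: ✓ → 448
order_id=68: ✓ → 161
order_id=69: ✓ → 258
order_id=70: ✓ → 321
order_id=71: ✗
order_id=72: ✓ → 385
order_id=73: ✗
west_sum = 240 + 408 + 396 + 290 + 448 + 161 + 258 + 321 + 385 = 2907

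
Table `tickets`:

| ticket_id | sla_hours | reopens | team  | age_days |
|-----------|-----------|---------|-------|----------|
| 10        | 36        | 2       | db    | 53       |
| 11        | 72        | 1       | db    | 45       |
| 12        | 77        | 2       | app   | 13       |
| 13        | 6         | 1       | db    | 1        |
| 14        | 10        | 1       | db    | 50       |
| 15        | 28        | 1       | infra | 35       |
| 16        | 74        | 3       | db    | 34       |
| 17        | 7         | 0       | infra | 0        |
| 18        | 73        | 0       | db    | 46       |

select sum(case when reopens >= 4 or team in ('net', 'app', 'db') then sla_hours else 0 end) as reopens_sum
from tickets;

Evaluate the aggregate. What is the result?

ticket_id=10: ✓ → 36
ticket_id=11: ✓ → 72
ticket_id=12: ✓ → 77
ticket_id=13: ✓ → 6
ticket_id=14: ✓ → 10
ticket_id=15: ✗
ticket_id=16: ✓ → 74
ticket_id=17: ✗
ticket_id=18: ✓ → 73
reopens_sum = 36 + 72 + 77 + 6 + 10 + 74 + 73 = 348

348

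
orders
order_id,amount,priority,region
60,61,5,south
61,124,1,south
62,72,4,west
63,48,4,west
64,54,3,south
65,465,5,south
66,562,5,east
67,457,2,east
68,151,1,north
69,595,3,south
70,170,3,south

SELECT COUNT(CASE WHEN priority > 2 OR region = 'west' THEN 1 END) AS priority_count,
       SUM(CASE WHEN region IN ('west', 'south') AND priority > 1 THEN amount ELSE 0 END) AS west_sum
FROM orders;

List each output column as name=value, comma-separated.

[priority_count: priority > 2 OR region = 'west']
order_id=60: ✓ → 1
order_id=61: ✗
order_id=62: ✓ → 1
order_id=63: ✓ → 1
order_id=64: ✓ → 1
order_id=65: ✓ → 1
order_id=66: ✓ → 1
order_id=67: ✗
order_id=68: ✗
order_id=69: ✓ → 1
order_id=70: ✓ → 1
priority_count = COUNT(1, 1, 1, 1, 1, 1, 1, 1) = 8
—
[west_sum: region IN ('west', 'south') AND priority > 1]
order_id=60: ✓ → 61
order_id=61: ✗
order_id=62: ✓ → 72
order_id=63: ✓ → 48
order_id=64: ✓ → 54
order_id=65: ✓ → 465
order_id=66: ✗
order_id=67: ✗
order_id=68: ✗
order_id=69: ✓ → 595
order_id=70: ✓ → 170
west_sum = 61 + 72 + 48 + 54 + 465 + 595 + 170 = 1465

priority_count=8, west_sum=1465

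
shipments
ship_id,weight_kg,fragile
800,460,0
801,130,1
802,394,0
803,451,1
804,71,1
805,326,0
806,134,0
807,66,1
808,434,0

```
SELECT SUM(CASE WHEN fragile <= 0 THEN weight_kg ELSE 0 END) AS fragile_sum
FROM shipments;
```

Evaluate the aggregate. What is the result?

ship_id=800: ✓ → 460
ship_id=801: ✗
ship_id=802: ✓ → 394
ship_id=803: ✗
ship_id=804: ✗
ship_id=805: ✓ → 326
ship_id=806: ✓ → 134
ship_id=807: ✗
ship_id=808: ✓ → 434
fragile_sum = 460 + 394 + 326 + 134 + 434 = 1748

1748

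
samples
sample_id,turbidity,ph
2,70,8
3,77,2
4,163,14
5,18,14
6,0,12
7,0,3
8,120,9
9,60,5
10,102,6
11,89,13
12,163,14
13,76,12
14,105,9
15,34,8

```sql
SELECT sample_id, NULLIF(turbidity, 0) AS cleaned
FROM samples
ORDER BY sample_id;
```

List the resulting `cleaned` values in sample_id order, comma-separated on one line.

70, 77, 163, 18, NULL, NULL, 120, 60, 102, 89, 163, 76, 105, 34

sample_id=2: turbidity=70 vs 0: differ → 70
sample_id=3: turbidity=77 vs 0: differ → 77
sample_id=4: turbidity=163 vs 0: differ → 163
sample_id=5: turbidity=18 vs 0: differ → 18
sample_id=6: turbidity=0 vs 0: equal → NULL
sample_id=7: turbidity=0 vs 0: equal → NULL
sample_id=8: turbidity=120 vs 0: differ → 120
sample_id=9: turbidity=60 vs 0: differ → 60
sample_id=10: turbidity=102 vs 0: differ → 102
sample_id=11: turbidity=89 vs 0: differ → 89
sample_id=12: turbidity=163 vs 0: differ → 163
sample_id=13: turbidity=76 vs 0: differ → 76
sample_id=14: turbidity=105 vs 0: differ → 105
sample_id=15: turbidity=34 vs 0: differ → 34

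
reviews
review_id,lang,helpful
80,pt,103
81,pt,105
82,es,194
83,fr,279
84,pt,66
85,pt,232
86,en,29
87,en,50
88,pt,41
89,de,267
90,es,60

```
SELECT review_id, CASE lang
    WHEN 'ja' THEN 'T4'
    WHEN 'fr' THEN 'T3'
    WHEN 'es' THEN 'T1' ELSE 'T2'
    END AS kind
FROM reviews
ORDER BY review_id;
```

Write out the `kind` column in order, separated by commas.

T2, T2, T1, T3, T2, T2, T2, T2, T2, T2, T1

review_id=80: ELSE → T2
review_id=81: ELSE → T2
review_id=82: lang='es' → T1
review_id=83: lang='fr' → T3
review_id=84: ELSE → T2
review_id=85: ELSE → T2
review_id=86: ELSE → T2
review_id=87: ELSE → T2
review_id=88: ELSE → T2
review_id=89: ELSE → T2
review_id=90: lang='es' → T1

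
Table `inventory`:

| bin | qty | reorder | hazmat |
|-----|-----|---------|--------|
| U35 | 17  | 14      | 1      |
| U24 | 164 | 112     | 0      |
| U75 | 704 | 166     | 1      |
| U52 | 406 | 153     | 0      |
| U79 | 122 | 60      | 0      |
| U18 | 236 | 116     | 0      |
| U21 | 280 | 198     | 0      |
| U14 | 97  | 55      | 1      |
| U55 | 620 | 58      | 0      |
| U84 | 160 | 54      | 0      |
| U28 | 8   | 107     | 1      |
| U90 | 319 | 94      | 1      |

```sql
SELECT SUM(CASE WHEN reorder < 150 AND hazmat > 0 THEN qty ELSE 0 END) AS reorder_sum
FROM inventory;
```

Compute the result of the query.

441

bin=U35: ✓ → 17
bin=U24: ✗
bin=U75: ✗
bin=U52: ✗
bin=U79: ✗
bin=U18: ✗
bin=U21: ✗
bin=U14: ✓ → 97
bin=U55: ✗
bin=U84: ✗
bin=U28: ✓ → 8
bin=U90: ✓ → 319
reorder_sum = 17 + 97 + 8 + 319 = 441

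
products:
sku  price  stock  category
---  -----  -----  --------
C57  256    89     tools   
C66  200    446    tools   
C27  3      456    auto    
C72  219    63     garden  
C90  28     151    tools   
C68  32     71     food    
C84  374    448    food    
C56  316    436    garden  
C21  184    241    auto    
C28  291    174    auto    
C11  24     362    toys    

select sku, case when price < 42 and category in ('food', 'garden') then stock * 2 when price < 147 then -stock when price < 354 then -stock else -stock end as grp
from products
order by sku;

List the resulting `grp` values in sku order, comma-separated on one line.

sku=C11: price < 147 → -362
sku=C21: price < 354 → -241
sku=C27: price < 147 → -456
sku=C28: price < 354 → -174
sku=C56: price < 354 → -436
sku=C57: price < 354 → -89
sku=C66: price < 354 → -446
sku=C68: price < 42 and category in ('food', 'garden') → 142
sku=C72: price < 354 → -63
sku=C84: ELSE → -448
sku=C90: price < 147 → -151

-362, -241, -456, -174, -436, -89, -446, 142, -63, -448, -151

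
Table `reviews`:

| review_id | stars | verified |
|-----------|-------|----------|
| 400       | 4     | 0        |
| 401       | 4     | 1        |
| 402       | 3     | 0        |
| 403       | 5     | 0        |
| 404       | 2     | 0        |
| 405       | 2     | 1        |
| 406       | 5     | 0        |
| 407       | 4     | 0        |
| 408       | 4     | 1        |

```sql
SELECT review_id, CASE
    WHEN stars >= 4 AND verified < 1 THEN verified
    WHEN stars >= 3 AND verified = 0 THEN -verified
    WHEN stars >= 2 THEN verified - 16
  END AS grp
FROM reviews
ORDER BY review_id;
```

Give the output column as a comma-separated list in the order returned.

0, -15, 0, 0, -16, -15, 0, 0, -15

review_id=400: stars >= 4 AND verified < 1 → 0
review_id=401: stars >= 2 → -15
review_id=402: stars >= 3 AND verified = 0 → 0
review_id=403: stars >= 4 AND verified < 1 → 0
review_id=404: stars >= 2 → -16
review_id=405: stars >= 2 → -15
review_id=406: stars >= 4 AND verified < 1 → 0
review_id=407: stars >= 4 AND verified < 1 → 0
review_id=408: stars >= 2 → -15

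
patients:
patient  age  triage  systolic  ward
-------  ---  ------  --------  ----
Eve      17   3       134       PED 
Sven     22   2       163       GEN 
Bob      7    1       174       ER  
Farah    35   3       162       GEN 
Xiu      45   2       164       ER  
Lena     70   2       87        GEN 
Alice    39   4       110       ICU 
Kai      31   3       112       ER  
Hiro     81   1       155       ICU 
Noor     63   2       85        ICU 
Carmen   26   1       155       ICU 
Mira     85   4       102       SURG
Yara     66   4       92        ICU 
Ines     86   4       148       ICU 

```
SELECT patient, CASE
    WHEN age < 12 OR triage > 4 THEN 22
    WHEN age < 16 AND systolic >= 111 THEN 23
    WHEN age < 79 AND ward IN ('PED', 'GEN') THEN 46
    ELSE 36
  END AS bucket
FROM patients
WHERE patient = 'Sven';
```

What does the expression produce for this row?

patient = Sven: age=22, triage=2, systolic=163, ward=GEN.
age < 12 OR triage > 4 → false
age < 16 AND systolic >= 111 → false
age < 79 AND ward IN ('PED', 'GEN') → true → 46

46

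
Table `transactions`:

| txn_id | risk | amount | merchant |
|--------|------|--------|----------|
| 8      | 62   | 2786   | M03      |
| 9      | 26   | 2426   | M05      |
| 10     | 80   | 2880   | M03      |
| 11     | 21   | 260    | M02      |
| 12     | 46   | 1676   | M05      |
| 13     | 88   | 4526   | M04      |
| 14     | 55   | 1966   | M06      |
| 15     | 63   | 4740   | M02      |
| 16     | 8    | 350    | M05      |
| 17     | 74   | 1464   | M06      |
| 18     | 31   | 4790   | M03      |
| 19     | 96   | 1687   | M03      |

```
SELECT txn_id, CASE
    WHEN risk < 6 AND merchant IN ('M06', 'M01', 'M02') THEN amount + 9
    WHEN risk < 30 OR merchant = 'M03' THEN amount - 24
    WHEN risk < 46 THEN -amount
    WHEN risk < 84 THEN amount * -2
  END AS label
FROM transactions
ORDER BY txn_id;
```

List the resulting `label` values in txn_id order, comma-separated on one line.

2762, 2402, 2856, 236, -3352, NULL, -3932, -9480, 326, -2928, 4766, 1663

txn_id=8: risk < 30 OR merchant = 'M03' → 2762
txn_id=9: risk < 30 OR merchant = 'M03' → 2402
txn_id=10: risk < 30 OR merchant = 'M03' → 2856
txn_id=11: risk < 30 OR merchant = 'M03' → 236
txn_id=12: risk < 84 → -3352
txn_id=13: (no match → NULL) → NULL
txn_id=14: risk < 84 → -3932
txn_id=15: risk < 84 → -9480
txn_id=16: risk < 30 OR merchant = 'M03' → 326
txn_id=17: risk < 84 → -2928
txn_id=18: risk < 30 OR merchant = 'M03' → 4766
txn_id=19: risk < 30 OR merchant = 'M03' → 1663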